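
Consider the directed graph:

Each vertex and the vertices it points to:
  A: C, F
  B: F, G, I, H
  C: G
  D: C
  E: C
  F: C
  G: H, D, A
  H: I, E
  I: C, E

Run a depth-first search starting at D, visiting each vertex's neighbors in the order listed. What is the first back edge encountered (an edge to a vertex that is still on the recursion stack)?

DFS from D (visiting each vertex's neighbors in the order listed); mark gray on enter, black on exit:
D gray
  C gray
    G gray
      H gray
        I gray
          I→C: C is gray → back edge
First back edge: I → C.

I→C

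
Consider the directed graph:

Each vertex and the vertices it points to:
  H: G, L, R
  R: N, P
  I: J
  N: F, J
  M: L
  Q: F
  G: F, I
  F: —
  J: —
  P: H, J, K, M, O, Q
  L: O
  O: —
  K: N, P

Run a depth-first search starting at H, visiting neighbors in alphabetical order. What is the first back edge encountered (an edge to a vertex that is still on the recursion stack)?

P→H

DFS from H (visiting neighbors in alphabetical order); mark gray on enter, black on exit:
H gray
  G gray
    F gray
    F black
    I gray
      J gray
      J black
    I black
  G black
  L gray
    O gray
    O black
  L black
  R gray
    N gray
      N→F: F black — skip
      N→J: J black — skip
    N black
    P gray
      P→H: H is gray → back edge
First back edge: P → H.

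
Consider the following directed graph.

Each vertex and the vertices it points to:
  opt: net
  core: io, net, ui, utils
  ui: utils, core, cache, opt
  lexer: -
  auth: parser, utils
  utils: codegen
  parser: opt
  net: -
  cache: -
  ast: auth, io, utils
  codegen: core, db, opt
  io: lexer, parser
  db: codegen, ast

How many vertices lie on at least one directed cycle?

A vertex is on a directed cycle iff it belongs to a strongly connected component of size ≥ 2 (or has a self-loop).
The vertices on cycles are {db, ui, ast, auth, core, utils, codegen} — 7 in total.

7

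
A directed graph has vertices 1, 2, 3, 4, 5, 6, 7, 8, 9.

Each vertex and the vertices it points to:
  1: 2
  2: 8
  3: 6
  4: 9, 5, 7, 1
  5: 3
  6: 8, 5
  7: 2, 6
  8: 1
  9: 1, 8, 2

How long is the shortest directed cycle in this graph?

For each vertex v, BFS finds the shortest path from v back to v.
The shortest such closed walk is 5 → 3 → 6 → 5, length 3.

3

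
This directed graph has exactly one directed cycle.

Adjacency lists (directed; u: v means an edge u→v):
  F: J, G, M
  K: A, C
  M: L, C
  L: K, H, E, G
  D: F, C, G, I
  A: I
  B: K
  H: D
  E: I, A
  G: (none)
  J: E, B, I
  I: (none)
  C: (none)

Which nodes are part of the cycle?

D, F, H, L, M

DFS with gray/black marking from F:
F gray
  J gray
    E gray
      I gray
      I black
      A gray
        A→I: I black — skip
      A black
    E black
    B gray
      K gray
        K→A: A black — skip
        C gray
        C black
      K black
    B black
    J→I: I black — skip
  J black
  G gray
  G black
  M gray
    L gray
      L→K: K black — skip
      H gray
        D gray
          D→F: F is gray → back edge
Back edge closes the cycle F → M → L → H → D → F; its vertices are {D, F, H, L, M}.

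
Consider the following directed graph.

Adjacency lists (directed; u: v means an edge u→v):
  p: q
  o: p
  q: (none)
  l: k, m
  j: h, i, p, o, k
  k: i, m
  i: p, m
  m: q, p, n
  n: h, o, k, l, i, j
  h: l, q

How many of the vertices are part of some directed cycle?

7

A vertex is on a directed cycle iff it belongs to a strongly connected component of size ≥ 2 (or has a self-loop).
The vertices on cycles are {h, i, j, k, l, m, n} — 7 in total.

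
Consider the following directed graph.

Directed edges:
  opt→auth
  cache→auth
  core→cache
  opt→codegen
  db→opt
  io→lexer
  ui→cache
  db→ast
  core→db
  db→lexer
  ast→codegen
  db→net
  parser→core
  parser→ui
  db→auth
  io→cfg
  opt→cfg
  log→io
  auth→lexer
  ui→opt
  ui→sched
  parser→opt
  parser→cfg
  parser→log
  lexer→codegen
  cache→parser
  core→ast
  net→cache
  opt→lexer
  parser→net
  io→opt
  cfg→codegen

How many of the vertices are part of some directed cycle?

A vertex is on a directed cycle iff it belongs to a strongly connected component of size ≥ 2 (or has a self-loop).
The vertices on cycles are {db, ui, net, core, cache, parser} — 6 in total.

6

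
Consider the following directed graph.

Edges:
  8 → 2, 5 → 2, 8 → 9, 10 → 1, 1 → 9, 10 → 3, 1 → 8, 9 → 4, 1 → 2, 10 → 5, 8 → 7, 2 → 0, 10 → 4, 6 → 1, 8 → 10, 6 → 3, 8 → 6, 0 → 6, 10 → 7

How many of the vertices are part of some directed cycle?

A vertex is on a directed cycle iff it belongs to a strongly connected component of size ≥ 2 (or has a self-loop).
The vertices on cycles are {0, 1, 2, 5, 6, 8, 10} — 7 in total.

7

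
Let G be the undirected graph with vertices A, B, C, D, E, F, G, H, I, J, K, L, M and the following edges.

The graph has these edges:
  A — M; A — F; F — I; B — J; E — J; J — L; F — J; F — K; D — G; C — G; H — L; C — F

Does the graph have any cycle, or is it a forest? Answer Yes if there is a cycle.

No

DFS, tracking each vertex's parent; an edge to a visited non-parent vertex closes a cycle.
Start from B:
visit B (parent –)
  visit J (parent B)
    visit L (parent J)
      visit H (parent L)
        H–L: parent, skip
      L–J: parent, skip
    visit E (parent J)
      E–J: parent, skip
    visit F (parent J)
      visit I (parent F)
        I–F: parent, skip
      visit A (parent F)
        A–F: parent, skip
        visit M (parent A)
          M–A: parent, skip
      visit K (parent F)
        K–F: parent, skip
      visit C (parent F)
        C–F: parent, skip
        visit G (parent C)
          G–C: parent, skip
          visit D (parent G)
            D–G: parent, skip
      F–J: parent, skip
    J–B: parent, skip
No non-parent visited neighbor found — the graph is a forest.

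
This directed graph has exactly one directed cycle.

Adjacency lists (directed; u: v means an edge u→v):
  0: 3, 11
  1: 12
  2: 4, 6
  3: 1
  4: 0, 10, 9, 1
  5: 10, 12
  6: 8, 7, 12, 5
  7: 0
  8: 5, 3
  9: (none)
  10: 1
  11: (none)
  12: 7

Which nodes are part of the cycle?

DFS with gray/black marking from 7:
7 gray
  0 gray
    3 gray
      1 gray
        12 gray
          12→7: 7 is gray → back edge
Back edge closes the cycle 7 → 0 → 3 → 1 → 12 → 7; its vertices are {0, 1, 3, 7, 12}.

0, 1, 3, 7, 12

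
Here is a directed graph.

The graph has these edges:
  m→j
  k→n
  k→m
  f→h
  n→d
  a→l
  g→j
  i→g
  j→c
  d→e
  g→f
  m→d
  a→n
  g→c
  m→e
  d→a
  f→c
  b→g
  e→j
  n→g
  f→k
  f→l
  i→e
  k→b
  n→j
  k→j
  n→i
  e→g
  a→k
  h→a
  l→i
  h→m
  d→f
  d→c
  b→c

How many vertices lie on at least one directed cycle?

A vertex is on a directed cycle iff it belongs to a strongly connected component of size ≥ 2 (or has a self-loop).
The vertices on cycles are {a, b, d, e, f, g, h, i, k, l, m, n} — 12 in total.

12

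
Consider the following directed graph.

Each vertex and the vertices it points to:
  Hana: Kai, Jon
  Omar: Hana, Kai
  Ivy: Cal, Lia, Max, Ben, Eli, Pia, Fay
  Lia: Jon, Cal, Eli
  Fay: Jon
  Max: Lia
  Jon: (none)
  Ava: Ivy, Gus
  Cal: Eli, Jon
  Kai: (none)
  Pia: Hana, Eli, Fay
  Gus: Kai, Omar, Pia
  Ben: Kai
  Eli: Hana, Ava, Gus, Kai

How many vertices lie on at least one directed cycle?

8

A vertex is on a directed cycle iff it belongs to a strongly connected component of size ≥ 2 (or has a self-loop).
The vertices on cycles are {Ava, Cal, Eli, Gus, Ivy, Lia, Max, Pia} — 8 in total.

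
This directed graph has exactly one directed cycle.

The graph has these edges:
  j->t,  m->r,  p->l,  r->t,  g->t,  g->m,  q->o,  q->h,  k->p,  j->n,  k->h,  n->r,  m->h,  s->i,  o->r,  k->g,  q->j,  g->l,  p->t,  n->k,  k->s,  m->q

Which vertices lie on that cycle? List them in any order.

g, j, k, m, n, q

DFS with gray/black marking from k:
k gray
  h gray
  h black
  p gray
    t gray
    t black
    l gray
    l black
  p black
  g gray
    m gray
      m→h: h black — skip
      r gray
        r→t: t black — skip
      r black
      q gray
        j gray
          j→t: t black — skip
          n gray
            n→k: k is gray → back edge
Back edge closes the cycle k → g → m → q → j → n → k; its vertices are {g, j, k, m, n, q}.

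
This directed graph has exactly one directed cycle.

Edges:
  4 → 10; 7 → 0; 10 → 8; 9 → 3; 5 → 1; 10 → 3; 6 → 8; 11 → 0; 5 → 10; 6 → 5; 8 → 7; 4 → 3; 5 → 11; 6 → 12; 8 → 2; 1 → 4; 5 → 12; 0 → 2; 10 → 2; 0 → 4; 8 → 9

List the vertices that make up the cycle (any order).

0, 4, 7, 8, 10

DFS with gray/black marking from 8:
8 gray
  7 gray
    0 gray
      4 gray
        10 gray
          10→8: 8 is gray → back edge
Back edge closes the cycle 8 → 7 → 0 → 4 → 10 → 8; its vertices are {0, 4, 7, 8, 10}.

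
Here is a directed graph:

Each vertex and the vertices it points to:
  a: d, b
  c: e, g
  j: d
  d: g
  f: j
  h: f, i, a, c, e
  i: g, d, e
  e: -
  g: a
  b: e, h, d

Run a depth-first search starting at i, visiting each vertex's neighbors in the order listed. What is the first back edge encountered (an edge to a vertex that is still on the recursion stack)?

d→g

DFS from i (visiting each vertex's neighbors in the order listed); mark gray on enter, black on exit:
i gray
  g gray
    a gray
      d gray
        d→g: g is gray → back edge
First back edge: d → g.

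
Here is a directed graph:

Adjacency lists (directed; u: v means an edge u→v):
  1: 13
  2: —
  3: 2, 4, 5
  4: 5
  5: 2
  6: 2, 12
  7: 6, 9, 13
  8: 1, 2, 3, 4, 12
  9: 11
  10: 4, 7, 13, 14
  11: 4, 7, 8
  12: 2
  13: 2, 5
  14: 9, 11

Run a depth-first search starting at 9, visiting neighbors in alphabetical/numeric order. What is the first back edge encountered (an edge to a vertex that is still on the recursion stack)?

7→9

DFS from 9 (visiting neighbors in alphabetical/numeric order); mark gray on enter, black on exit:
9 gray
  11 gray
    4 gray
      5 gray
        2 gray
        2 black
      5 black
    4 black
    7 gray
      6 gray
        6→2: 2 black — skip
        12 gray
          12→2: 2 black — skip
        12 black
      6 black
      7→9: 9 is gray → back edge
First back edge: 7 → 9.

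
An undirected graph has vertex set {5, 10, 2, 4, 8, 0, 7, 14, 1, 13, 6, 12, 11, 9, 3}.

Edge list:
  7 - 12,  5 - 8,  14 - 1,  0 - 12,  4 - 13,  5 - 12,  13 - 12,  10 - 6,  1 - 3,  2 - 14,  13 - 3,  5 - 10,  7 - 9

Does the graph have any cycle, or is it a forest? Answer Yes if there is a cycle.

No

DFS, tracking each vertex's parent; an edge to a visited non-parent vertex closes a cycle.
Start from 0:
visit 0 (parent –)
  visit 12 (parent 0)
    visit 13 (parent 12)
      visit 3 (parent 13)
        visit 1 (parent 3)
          visit 14 (parent 1)
            14–1: parent, skip
            visit 2 (parent 14)
              2–14: parent, skip
          1–3: parent, skip
        3–13: parent, skip
      13–12: parent, skip
      visit 4 (parent 13)
        4–13: parent, skip
    visit 7 (parent 12)
      visit 9 (parent 7)
        9–7: parent, skip
      7–12: parent, skip
    12–0: parent, skip
    visit 5 (parent 12)
      visit 10 (parent 5)
        visit 6 (parent 10)
          6–10: parent, skip
        10–5: parent, skip
      visit 8 (parent 5)
        8–5: parent, skip
      5–12: parent, skip
visit 11 (parent –)
No non-parent visited neighbor found — the graph is a forest.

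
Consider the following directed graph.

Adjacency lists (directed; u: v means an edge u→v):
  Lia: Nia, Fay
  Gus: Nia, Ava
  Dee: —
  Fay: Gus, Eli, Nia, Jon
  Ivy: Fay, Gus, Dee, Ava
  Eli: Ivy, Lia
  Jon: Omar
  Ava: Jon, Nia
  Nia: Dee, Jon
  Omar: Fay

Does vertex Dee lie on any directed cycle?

No

Dee lies on a cycle iff there is a path from Dee back to itself.
Exploring from Dee, it never reaches itself; equivalently, its strongly connected component is a singleton.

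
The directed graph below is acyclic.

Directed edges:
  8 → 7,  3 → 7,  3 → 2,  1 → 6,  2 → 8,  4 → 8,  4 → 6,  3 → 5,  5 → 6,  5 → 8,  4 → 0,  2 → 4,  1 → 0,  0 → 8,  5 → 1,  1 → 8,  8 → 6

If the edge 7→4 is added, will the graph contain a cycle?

Yes

Adding 7→4 creates a cycle iff 4 can already reach 7.
Path from 4: 4 → 8 → 7.
So 4 → … → 7 → 4 is a cycle.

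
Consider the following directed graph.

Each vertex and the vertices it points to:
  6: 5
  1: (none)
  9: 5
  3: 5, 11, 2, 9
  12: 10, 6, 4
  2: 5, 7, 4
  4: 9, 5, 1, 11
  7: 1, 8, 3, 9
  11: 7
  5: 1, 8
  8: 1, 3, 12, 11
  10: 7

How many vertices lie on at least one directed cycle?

11

A vertex is on a directed cycle iff it belongs to a strongly connected component of size ≥ 2 (or has a self-loop).
The vertices on cycles are {2, 3, 4, 5, 6, 7, 8, 9, 10, 11, 12} — 11 in total.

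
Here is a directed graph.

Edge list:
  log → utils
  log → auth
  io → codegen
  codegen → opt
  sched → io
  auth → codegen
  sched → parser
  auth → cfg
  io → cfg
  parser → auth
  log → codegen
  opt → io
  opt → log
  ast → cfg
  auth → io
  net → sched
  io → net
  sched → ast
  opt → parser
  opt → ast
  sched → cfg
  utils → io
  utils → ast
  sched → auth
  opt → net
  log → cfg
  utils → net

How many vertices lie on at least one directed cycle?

9

A vertex is on a directed cycle iff it belongs to a strongly connected component of size ≥ 2 (or has a self-loop).
The vertices on cycles are {io, log, net, opt, auth, sched, utils, parser, codegen} — 9 in total.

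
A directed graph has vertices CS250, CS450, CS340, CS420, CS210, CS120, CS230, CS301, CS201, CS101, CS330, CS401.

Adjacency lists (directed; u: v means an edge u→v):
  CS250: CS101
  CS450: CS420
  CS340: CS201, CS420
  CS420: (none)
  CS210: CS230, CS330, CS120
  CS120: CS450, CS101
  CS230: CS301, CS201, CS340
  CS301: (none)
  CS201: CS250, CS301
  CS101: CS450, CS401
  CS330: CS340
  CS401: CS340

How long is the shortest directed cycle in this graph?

5

For each vertex v, BFS finds the shortest path from v back to v.
The shortest such closed walk is CS340 → CS201 → CS250 → CS101 → CS401 → CS340, length 5.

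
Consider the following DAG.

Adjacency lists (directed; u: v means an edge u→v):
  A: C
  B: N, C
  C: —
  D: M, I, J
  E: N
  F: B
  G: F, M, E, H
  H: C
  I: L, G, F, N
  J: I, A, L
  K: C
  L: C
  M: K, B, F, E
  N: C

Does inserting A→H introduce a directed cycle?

No

Adding A→H creates a cycle iff H can already reach A.
Explore from H: no path reaches A. The graph stays acyclic.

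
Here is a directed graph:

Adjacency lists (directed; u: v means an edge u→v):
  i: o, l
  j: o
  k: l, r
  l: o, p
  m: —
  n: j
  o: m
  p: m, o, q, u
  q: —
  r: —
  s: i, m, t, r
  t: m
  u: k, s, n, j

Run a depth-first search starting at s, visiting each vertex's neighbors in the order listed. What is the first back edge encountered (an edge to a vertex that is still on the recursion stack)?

DFS from s (visiting each vertex's neighbors in the order listed); mark gray on enter, black on exit:
s gray
  i gray
    o gray
      m gray
      m black
    o black
    l gray
      l→o: o black — skip
      p gray
        p→m: m black — skip
        p→o: o black — skip
        q gray
        q black
        u gray
          k gray
            k→l: l is gray → back edge
First back edge: k → l.

k->l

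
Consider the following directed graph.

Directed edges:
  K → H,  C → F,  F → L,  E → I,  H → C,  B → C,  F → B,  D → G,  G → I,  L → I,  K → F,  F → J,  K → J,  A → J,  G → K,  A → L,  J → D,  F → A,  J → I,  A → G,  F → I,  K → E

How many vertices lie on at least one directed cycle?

9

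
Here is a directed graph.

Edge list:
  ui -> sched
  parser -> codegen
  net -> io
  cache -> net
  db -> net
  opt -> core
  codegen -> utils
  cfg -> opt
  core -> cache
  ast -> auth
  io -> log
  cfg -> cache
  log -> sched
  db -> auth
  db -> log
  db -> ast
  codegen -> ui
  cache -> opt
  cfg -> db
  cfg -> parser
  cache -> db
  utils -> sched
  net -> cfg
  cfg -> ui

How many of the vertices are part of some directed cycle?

6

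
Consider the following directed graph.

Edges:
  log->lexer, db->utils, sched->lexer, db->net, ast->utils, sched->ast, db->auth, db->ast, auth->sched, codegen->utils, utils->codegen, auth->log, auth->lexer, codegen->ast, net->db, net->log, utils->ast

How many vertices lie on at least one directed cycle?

5

A vertex is on a directed cycle iff it belongs to a strongly connected component of size ≥ 2 (or has a self-loop).
The vertices on cycles are {db, ast, net, utils, codegen} — 5 in total.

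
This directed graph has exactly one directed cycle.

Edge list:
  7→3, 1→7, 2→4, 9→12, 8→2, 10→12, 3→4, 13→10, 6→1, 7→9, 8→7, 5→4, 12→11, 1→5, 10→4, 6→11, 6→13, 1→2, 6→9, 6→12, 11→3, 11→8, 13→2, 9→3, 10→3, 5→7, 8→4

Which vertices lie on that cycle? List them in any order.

DFS with gray/black marking from 11:
11 gray
  8 gray
    2 gray
      4 gray
      4 black
    2 black
    8→4: 4 black — skip
    7 gray
      9 gray
        12 gray
          12→11: 11 is gray → back edge
Back edge closes the cycle 11 → 8 → 7 → 9 → 12 → 11; its vertices are {7, 8, 9, 11, 12}.

7, 8, 9, 11, 12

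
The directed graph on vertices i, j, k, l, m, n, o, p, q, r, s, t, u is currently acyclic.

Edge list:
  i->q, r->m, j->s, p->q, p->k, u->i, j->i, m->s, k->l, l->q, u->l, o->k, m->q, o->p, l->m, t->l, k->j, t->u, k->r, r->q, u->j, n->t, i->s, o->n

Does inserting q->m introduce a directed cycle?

Yes

Adding q→m creates a cycle iff m can already reach q.
Path from m: m → q.
So m → … → q → m is a cycle.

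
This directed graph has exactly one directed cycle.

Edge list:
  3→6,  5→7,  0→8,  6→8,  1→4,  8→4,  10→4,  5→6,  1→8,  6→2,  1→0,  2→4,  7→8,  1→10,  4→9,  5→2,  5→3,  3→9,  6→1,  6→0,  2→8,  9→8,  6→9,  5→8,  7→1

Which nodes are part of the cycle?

DFS with gray/black marking from 9:
9 gray
  8 gray
    4 gray
      4→9: 9 is gray → back edge
Back edge closes the cycle 9 → 8 → 4 → 9; its vertices are {4, 8, 9}.

4, 8, 9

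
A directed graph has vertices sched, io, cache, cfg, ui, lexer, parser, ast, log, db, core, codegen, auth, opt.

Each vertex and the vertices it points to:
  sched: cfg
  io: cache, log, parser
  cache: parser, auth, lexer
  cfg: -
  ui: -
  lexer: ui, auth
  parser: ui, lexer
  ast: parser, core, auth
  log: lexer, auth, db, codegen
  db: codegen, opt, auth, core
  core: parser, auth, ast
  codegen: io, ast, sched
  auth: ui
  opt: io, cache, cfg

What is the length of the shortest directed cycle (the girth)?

2

For each vertex v, BFS finds the shortest path from v back to v.
The shortest such closed walk is ast → core → ast, length 2.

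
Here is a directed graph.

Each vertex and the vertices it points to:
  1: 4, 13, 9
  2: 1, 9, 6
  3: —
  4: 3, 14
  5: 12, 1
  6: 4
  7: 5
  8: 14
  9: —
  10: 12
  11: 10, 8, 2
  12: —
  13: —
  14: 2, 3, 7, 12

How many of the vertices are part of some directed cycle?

A vertex is on a directed cycle iff it belongs to a strongly connected component of size ≥ 2 (or has a self-loop).
The vertices on cycles are {1, 2, 4, 5, 6, 7, 14} — 7 in total.

7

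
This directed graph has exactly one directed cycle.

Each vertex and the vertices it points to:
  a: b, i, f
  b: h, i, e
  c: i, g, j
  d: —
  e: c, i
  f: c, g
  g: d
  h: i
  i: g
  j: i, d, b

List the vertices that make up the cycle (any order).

DFS with gray/black marking from b:
b gray
  h gray
    i gray
      g gray
        d gray
        d black
      g black
    i black
  h black
  b→i: i black — skip
  e gray
    c gray
      c→i: i black — skip
      c→g: g black — skip
      j gray
        j→i: i black — skip
        j→d: d black — skip
        j→b: b is gray → back edge
Back edge closes the cycle b → e → c → j → b; its vertices are {b, c, e, j}.

b, c, e, j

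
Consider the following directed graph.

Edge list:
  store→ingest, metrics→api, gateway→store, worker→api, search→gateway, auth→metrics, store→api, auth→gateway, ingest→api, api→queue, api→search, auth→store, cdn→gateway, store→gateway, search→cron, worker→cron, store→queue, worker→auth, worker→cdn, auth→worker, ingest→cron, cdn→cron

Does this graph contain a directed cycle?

DFS with white/gray/black marking, starting from store:
store gray
  ingest gray
    cron gray
    cron black
    api gray
      search gray
        search→cron: cron black — skip
        gateway gray
          gateway→store: store is gray → back edge
Back edge found, so a cycle exists: store → ingest → api → search → gateway → store.

Yes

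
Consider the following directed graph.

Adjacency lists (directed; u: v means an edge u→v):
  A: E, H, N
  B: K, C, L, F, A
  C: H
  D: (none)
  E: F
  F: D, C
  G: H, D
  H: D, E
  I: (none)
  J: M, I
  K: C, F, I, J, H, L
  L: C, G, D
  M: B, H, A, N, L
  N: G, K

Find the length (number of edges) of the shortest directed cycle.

4

For each vertex v, BFS finds the shortest path from v back to v.
The shortest such closed walk is M → B → K → J → M, length 4.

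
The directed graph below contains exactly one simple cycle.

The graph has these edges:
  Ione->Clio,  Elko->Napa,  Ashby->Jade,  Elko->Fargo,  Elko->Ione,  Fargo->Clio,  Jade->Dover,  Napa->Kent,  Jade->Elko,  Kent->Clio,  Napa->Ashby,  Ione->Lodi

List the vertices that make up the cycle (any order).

Elko, Jade, Napa, Ashby

DFS with gray/black marking from Elko:
Elko gray
  Napa gray
    Ashby gray
      Jade gray
        Dover gray
        Dover black
        Jade→Elko: Elko is gray → back edge
Back edge closes the cycle Elko → Napa → Ashby → Jade → Elko; its vertices are {Elko, Jade, Napa, Ashby}.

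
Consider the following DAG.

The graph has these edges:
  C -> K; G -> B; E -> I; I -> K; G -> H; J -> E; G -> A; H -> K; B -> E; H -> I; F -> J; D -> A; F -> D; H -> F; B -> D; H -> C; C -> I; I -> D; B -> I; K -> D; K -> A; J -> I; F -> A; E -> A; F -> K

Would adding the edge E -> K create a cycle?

Adding E→K creates a cycle iff K can already reach E.
Explore from K: no path reaches E. The graph stays acyclic.

No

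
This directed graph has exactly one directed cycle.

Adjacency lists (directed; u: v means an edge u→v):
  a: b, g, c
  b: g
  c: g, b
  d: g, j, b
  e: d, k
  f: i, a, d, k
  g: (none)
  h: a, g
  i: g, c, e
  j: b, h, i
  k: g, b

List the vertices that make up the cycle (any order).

d, e, i, j

DFS with gray/black marking from i:
i gray
  g gray
  g black
  c gray
    c→g: g black — skip
    b gray
      b→g: g black — skip
    b black
  c black
  e gray
    d gray
      d→g: g black — skip
      j gray
        j→b: b black — skip
        h gray
          a gray
            a→b: b black — skip
            a→g: g black — skip
            a→c: c black — skip
          a black
          h→g: g black — skip
        h black
        j→i: i is gray → back edge
Back edge closes the cycle i → e → d → j → i; its vertices are {d, e, i, j}.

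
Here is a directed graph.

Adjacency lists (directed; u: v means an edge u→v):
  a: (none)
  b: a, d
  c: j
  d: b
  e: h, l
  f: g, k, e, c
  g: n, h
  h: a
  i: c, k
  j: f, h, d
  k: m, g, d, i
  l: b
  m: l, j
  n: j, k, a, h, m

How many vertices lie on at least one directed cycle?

A vertex is on a directed cycle iff it belongs to a strongly connected component of size ≥ 2 (or has a self-loop).
The vertices on cycles are {b, c, d, f, g, i, j, k, m, n} — 10 in total.

10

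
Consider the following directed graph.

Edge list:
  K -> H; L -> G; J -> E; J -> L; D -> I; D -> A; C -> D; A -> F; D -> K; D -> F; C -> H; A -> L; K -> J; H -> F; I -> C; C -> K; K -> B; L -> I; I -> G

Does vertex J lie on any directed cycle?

Yes

J is on a cycle iff J can reach itself via ≥1 edge.
J → L → I → C → K → J — yes.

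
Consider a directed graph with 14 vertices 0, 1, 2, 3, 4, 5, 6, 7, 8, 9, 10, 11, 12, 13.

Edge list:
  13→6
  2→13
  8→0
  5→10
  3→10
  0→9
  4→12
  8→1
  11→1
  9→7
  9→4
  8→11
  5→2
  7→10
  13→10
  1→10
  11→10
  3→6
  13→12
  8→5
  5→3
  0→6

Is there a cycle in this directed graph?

No

DFS with white/gray/black marking, starting from 11:
11 gray
  1 gray
    10 gray
    10 black
  1 black
  11→10: 10 black — skip
11 black
0 gray
  6 gray
  6 black
  9 gray
    7 gray
      7→10: 10 black — skip
    7 black
    4 gray
      12 gray
      12 black
    4 black
  9 black
0 black
2 gray
  13 gray
    13→12: 12 black — skip
    13→10: 10 black — skip
    13→6: 6 black — skip
  13 black
2 black
3 gray
  3→6: 6 black — skip
  3→10: 10 black — skip
3 black
5 gray
  5→10: 10 black — skip
  5→3: 3 black — skip
  5→2: 2 black — skip
5 black
8 gray
  8→5: 5 black — skip
  8→0: 0 black — skip
  8→11: 11 black — skip
  8→1: 1 black — skip
8 black
Every edge goes to a white or black vertex — no back edge, so the graph is acyclic.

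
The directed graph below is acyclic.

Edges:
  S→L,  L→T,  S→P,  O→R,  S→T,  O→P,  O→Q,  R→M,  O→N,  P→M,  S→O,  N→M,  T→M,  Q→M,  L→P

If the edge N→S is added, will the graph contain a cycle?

Yes

Adding N→S creates a cycle iff S can already reach N.
Path from S: S → O → N.
So S → … → N → S is a cycle.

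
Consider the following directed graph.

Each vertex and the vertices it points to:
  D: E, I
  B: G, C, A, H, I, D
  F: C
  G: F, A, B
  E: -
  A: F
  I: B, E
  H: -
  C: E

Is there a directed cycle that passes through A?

A lies on a cycle iff there is a path from A back to itself.
Exploring from A, it never reaches itself; equivalently, its strongly connected component is a singleton.

No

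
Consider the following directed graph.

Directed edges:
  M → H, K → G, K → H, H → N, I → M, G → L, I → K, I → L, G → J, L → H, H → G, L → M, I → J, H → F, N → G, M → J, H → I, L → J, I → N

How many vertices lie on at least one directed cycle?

A vertex is on a directed cycle iff it belongs to a strongly connected component of size ≥ 2 (or has a self-loop).
The vertices on cycles are {G, H, I, K, L, M, N} — 7 in total.

7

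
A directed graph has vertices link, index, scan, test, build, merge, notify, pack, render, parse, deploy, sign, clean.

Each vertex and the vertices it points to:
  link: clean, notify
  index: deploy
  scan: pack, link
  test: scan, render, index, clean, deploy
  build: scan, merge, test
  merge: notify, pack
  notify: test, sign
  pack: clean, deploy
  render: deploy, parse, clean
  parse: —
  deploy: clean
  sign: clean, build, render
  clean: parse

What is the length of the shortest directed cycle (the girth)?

4

For each vertex v, BFS finds the shortest path from v back to v.
The shortest such closed walk is merge → notify → sign → build → merge, length 4.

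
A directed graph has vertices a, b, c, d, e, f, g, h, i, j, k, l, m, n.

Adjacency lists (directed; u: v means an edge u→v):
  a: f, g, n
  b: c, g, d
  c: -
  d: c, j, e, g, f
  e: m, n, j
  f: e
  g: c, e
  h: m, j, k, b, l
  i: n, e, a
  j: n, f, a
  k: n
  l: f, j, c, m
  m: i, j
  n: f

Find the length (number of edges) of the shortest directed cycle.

For each vertex v, BFS finds the shortest path from v back to v.
The shortest such closed walk is m → i → e → m, length 3.

3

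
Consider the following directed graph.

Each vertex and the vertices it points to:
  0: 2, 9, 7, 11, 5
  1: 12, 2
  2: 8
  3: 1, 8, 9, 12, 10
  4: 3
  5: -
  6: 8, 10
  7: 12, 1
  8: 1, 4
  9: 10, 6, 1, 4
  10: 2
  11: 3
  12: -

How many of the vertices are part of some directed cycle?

A vertex is on a directed cycle iff it belongs to a strongly connected component of size ≥ 2 (or has a self-loop).
The vertices on cycles are {1, 2, 3, 4, 6, 8, 9, 10} — 8 in total.

8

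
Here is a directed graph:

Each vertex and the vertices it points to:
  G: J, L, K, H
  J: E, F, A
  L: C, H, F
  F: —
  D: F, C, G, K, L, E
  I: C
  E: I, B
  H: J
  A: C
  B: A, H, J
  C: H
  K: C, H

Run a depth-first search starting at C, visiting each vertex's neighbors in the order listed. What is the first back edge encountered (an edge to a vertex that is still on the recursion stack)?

DFS from C (visiting each vertex's neighbors in the order listed); mark gray on enter, black on exit:
C gray
  H gray
    J gray
      E gray
        I gray
          I→C: C is gray → back edge
First back edge: I → C.

I→C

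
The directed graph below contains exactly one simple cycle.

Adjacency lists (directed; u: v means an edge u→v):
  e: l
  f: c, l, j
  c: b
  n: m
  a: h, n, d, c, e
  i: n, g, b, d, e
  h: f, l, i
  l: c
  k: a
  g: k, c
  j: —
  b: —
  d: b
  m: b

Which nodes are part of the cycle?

DFS with gray/black marking from k:
k gray
  a gray
    h gray
      f gray
        c gray
          b gray
          b black
        c black
        l gray
          l→c: c black — skip
        l black
        j gray
        j black
      f black
      h→l: l black — skip
      i gray
        n gray
          m gray
            m→b: b black — skip
          m black
        n black
        g gray
          g→k: k is gray → back edge
Back edge closes the cycle k → a → h → i → g → k; its vertices are {a, g, h, i, k}.

a, g, h, i, k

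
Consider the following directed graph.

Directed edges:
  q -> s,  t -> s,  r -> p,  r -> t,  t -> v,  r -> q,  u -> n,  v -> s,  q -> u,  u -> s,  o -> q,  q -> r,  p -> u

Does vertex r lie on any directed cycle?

Yes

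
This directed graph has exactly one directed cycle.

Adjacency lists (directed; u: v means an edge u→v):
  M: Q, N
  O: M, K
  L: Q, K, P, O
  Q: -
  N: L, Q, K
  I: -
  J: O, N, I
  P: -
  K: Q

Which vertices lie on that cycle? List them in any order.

L, M, N, O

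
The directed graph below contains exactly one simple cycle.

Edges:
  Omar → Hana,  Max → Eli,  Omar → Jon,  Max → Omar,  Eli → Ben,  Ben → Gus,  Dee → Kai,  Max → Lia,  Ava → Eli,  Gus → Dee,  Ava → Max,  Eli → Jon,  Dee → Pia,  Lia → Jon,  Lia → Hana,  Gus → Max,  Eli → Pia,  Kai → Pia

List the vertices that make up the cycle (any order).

DFS with gray/black marking from Max:
Max gray
  Eli gray
    Ben gray
      Gus gray
        Gus→Max: Max is gray → back edge
Back edge closes the cycle Max → Eli → Ben → Gus → Max; its vertices are {Ben, Eli, Gus, Max}.

Ben, Eli, Gus, Max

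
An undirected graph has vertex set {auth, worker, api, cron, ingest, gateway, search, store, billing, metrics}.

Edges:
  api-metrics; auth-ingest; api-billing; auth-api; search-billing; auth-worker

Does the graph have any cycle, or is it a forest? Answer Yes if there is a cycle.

No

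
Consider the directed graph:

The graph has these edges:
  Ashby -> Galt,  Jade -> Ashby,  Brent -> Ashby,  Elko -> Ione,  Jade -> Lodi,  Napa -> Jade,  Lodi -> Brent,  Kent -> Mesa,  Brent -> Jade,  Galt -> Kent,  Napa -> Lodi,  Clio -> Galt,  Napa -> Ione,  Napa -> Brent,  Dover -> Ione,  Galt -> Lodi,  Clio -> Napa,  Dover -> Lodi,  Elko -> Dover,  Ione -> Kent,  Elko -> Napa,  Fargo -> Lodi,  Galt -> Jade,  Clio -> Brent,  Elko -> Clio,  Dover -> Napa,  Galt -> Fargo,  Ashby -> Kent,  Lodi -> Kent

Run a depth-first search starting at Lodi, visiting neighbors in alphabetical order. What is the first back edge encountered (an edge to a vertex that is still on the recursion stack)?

DFS from Lodi (visiting neighbors in alphabetical order); mark gray on enter, black on exit:
Lodi gray
  Brent gray
    Ashby gray
      Galt gray
        Fargo gray
          Fargo→Lodi: Lodi is gray → back edge
First back edge: Fargo → Lodi.

Fargo->Lodi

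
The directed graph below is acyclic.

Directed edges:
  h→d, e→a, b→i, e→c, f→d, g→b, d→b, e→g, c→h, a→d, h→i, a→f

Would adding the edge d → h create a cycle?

Yes

Adding d→h creates a cycle iff h can already reach d.
Path from h: h → d.
So h → … → d → h is a cycle.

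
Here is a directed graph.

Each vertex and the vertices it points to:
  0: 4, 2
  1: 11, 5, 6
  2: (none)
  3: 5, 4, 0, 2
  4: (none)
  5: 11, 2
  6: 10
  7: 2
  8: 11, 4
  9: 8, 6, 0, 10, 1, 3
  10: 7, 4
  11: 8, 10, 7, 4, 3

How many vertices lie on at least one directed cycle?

4

A vertex is on a directed cycle iff it belongs to a strongly connected component of size ≥ 2 (or has a self-loop).
The vertices on cycles are {3, 5, 8, 11} — 4 in total.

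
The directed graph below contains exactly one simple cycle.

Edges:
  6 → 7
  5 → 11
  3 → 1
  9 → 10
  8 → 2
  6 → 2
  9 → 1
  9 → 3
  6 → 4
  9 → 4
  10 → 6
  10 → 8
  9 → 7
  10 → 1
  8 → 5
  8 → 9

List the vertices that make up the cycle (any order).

DFS with gray/black marking from 8:
8 gray
  2 gray
  2 black
  9 gray
    1 gray
    1 black
    4 gray
    4 black
    7 gray
    7 black
    3 gray
      3→1: 1 black — skip
    3 black
    10 gray
      10→1: 1 black — skip
      10→8: 8 is gray → back edge
Back edge closes the cycle 8 → 9 → 10 → 8; its vertices are {8, 9, 10}.

8, 9, 10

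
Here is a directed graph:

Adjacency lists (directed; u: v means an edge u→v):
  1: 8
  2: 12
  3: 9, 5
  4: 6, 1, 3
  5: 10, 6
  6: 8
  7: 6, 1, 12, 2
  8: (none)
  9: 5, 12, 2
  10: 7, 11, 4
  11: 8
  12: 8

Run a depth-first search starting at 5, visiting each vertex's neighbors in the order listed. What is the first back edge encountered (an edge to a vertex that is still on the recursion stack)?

9->5

DFS from 5 (visiting each vertex's neighbors in the order listed); mark gray on enter, black on exit:
5 gray
  10 gray
    7 gray
      6 gray
        8 gray
        8 black
      6 black
      1 gray
        1→8: 8 black — skip
      1 black
      12 gray
        12→8: 8 black — skip
      12 black
      2 gray
        2→12: 12 black — skip
      2 black
    7 black
    11 gray
      11→8: 8 black — skip
    11 black
    4 gray
      4→6: 6 black — skip
      4→1: 1 black — skip
      3 gray
        9 gray
          9→5: 5 is gray → back edge
First back edge: 9 → 5.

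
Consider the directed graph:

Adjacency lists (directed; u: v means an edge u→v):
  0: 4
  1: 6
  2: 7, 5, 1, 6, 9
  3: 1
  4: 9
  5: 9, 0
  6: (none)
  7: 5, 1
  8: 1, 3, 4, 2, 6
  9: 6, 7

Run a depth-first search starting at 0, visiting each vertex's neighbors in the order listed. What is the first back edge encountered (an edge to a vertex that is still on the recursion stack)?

DFS from 0 (visiting each vertex's neighbors in the order listed); mark gray on enter, black on exit:
0 gray
  4 gray
    9 gray
      6 gray
      6 black
      7 gray
        5 gray
          5→9: 9 is gray → back edge
First back edge: 5 → 9.

5→9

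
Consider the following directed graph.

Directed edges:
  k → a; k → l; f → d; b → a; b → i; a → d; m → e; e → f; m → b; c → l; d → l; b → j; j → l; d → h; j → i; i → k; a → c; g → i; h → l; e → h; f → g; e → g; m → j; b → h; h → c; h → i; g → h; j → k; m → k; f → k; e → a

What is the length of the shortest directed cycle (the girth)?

For each vertex v, BFS finds the shortest path from v back to v.
The shortest such closed walk is h → i → k → a → d → h, length 5.

5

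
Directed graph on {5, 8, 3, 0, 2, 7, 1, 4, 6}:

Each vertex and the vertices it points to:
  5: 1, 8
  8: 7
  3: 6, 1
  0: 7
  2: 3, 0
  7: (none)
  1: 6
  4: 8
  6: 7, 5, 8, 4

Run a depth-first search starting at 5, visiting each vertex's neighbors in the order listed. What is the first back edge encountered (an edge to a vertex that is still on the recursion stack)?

DFS from 5 (visiting each vertex's neighbors in the order listed); mark gray on enter, black on exit:
5 gray
  1 gray
    6 gray
      7 gray
      7 black
      6→5: 5 is gray → back edge
First back edge: 6 → 5.

6→5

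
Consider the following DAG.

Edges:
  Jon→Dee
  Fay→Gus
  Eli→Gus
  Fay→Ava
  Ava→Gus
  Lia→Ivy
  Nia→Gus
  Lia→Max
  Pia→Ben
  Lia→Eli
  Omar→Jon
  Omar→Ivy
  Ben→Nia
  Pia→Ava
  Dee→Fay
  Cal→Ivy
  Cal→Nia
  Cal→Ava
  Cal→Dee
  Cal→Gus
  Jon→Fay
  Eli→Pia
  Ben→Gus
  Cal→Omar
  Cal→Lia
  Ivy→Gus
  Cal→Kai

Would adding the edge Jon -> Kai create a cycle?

Adding Jon→Kai creates a cycle iff Kai can already reach Jon.
Explore from Kai: no path reaches Jon. The graph stays acyclic.

No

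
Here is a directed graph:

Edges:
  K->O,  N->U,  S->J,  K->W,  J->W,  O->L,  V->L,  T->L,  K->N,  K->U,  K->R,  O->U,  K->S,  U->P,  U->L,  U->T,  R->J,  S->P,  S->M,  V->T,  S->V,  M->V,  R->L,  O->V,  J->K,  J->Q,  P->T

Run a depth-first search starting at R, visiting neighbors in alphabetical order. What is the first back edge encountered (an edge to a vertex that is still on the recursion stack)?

DFS from R (visiting neighbors in alphabetical order); mark gray on enter, black on exit:
R gray
  J gray
    K gray
      N gray
        U gray
          L gray
          L black
          P gray
            T gray
              T→L: L black — skip
            T black
          P black
          U→T: T black — skip
        U black
      N black
      O gray
        O→L: L black — skip
        O→U: U black — skip
        V gray
          V→L: L black — skip
          V→T: T black — skip
        V black
      O black
      K→R: R is gray → back edge
First back edge: K → R.

K->R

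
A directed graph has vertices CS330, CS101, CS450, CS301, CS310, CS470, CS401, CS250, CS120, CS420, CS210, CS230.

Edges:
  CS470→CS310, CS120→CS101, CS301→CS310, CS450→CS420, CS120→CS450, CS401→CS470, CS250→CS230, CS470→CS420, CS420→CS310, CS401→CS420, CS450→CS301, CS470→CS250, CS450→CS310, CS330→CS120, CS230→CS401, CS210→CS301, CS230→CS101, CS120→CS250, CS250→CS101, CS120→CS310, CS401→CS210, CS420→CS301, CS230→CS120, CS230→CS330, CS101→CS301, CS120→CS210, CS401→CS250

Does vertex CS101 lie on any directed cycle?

CS101 lies on a cycle iff there is a path from CS101 back to itself.
Exploring from CS101, it never reaches itself; equivalently, its strongly connected component is a singleton.

No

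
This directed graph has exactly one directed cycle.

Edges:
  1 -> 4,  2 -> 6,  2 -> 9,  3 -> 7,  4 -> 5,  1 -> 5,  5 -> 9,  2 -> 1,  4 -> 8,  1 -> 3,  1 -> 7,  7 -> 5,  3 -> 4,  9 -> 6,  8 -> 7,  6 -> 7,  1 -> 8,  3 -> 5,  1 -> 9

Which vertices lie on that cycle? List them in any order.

5, 6, 7, 9

DFS with gray/black marking from 9:
9 gray
  6 gray
    7 gray
      5 gray
        5→9: 9 is gray → back edge
Back edge closes the cycle 9 → 6 → 7 → 5 → 9; its vertices are {5, 6, 7, 9}.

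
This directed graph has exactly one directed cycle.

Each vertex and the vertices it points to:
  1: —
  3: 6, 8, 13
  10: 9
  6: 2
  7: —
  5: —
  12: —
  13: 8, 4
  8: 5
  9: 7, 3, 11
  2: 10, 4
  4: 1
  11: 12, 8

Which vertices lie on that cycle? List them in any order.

2, 3, 6, 9, 10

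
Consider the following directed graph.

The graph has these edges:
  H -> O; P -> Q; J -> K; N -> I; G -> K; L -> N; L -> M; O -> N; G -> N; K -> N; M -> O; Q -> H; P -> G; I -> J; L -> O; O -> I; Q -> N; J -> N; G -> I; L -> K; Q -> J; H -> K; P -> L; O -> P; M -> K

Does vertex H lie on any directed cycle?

Yes

H is on a cycle iff H can reach itself via ≥1 edge.
H → O → P → Q → H — yes.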